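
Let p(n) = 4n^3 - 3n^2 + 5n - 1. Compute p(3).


Using direct substitution:
  4 * (3)^3 = 108
  -3 * (3)^2 = -27
  5 * (3)^1 = 15
  constant: -1
Sum = 108 - 27 + 15 - 1 = 95


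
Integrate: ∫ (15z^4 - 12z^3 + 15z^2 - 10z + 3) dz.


Reverse power rule on each term:
  ∫ 15z^4 dz = 3z^5
  ∫ -12z^3 dz = -3z^4
  ∫ 15z^2 dz = 5z^3
  ∫ -10z dz = -5z^2
  ∫ 3 dz = 3z
F(z) = 3z^5 - 3z^4 + 5z^3 - 5z^2 + 3z + C


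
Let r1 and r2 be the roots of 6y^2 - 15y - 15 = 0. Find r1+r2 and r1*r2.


For ay^2+by+c=0: sum = -b/a, product = c/a.
a=6, b=-15, c=-15
Sum = -(-15)/6 = 5/2
Product = (-15)/6 = -5/2


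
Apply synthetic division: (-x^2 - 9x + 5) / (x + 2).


Synthetic division with c = -2. Coefficients: -1, -9, 5
Bring down -1.
  -1 * -2 = 2; 2 - 9 = -7
  -7 * -2 = 14; 14 + 5 = 19
Quotient: -x - 7, Remainder: 19


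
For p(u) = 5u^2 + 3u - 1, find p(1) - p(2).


p(1) = 7
p(2) = 25
p(1) - p(2) = 7 - 25 = -18


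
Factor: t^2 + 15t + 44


Roots satisfy r1 + r2 = -b/a = -15 and r1*r2 = c/a = 44.
So r1 = -4, r2 = -11.
t^2 + 15t + 44 = (t - r1)(t - r2) = (t + 4)(t + 11)


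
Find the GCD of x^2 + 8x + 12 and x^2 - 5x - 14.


Factor each:
  x^2 + 8x + 12 = (x + 2)(x + 6)
  x^2 - 5x - 14 = (x + 2)(x - 7)
Common monic factor: x + 2


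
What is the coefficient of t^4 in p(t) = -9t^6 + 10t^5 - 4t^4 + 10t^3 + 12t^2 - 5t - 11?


Read off the coefficient of t^4: -4


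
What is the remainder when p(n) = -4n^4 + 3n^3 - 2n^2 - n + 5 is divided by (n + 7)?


By the Remainder Theorem, the remainder equals p(-7):
  -4*(-7)^4 = -9604
  3*(-7)^3 = -1029
  -2*(-7)^2 = -98
  -1*(-7)^1 = 7
  constant: 5
Sum: -9604 - 1029 - 98 + 7 + 5 = -10719


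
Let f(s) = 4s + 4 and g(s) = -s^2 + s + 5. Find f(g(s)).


Substitute g(s) into f:
f(g(s)) = 4*(-s^2 + s + 5) + 4
Expand and combine: -4s^2 + 4s + 24


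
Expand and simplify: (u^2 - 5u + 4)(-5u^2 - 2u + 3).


Distribute each term of the first polynomial:
  (u^2)(-5u^2 - 2u + 3) = -5u^4 - 2u^3 + 3u^2
  (-5u)(-5u^2 - 2u + 3) = 25u^3 + 10u^2 - 15u
  (4)(-5u^2 - 2u + 3) = -20u^2 - 8u + 12
Sum: -5u^4 + 23u^3 - 7u^2 - 23u + 12


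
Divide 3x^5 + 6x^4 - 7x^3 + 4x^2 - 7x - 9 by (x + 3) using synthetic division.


Synthetic division with c = -3. Coefficients: 3, 6, -7, 4, -7, -9
Bring down 3.
  3 * -3 = -9; -9 + 6 = -3
  -3 * -3 = 9; 9 - 7 = 2
  2 * -3 = -6; -6 + 4 = -2
  -2 * -3 = 6; 6 - 7 = -1
  -1 * -3 = 3; 3 - 9 = -6
Quotient: 3x^4 - 3x^3 + 2x^2 - 2x - 1, Remainder: -6


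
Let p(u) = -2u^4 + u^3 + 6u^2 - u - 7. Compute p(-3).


Using direct substitution:
  -2 * (-3)^4 = -162
  1 * (-3)^3 = -27
  6 * (-3)^2 = 54
  -1 * (-3)^1 = 3
  constant: -7
Sum = -162 - 27 + 54 + 3 - 7 = -139


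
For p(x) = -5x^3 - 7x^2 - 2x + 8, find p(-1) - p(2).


p(-1) = 8
p(2) = -64
p(-1) - p(2) = 8 + 64 = 72


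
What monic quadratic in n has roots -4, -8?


p(n) = (n + 4)(n + 8)
Expand: n^2 + 12n + 32


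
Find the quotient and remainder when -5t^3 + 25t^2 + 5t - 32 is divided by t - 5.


(-5t^3 + 25t^2 + 5t - 32) / (t - 5)
Step 1: -5t^2 * (t - 5) = -5t^3 + 25t^2; subtract.
Step 2: 0 * (t - 5) = 0; subtract.
Step 3: 5 * (t - 5) = 5t - 25; subtract.
Quotient: -5t^2 + 5, Remainder: -7


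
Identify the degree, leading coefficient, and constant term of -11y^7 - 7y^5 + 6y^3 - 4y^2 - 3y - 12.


Highest power of y is 7, with coefficient -11. Constant term is -12.
Degree = 7, leading coefficient = -11, constant term = -12


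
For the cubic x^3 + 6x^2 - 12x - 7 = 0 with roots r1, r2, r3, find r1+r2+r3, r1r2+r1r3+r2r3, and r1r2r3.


Monic cubic x^3+bx^2+cx+d=0: sum=-b, pairwise sum=c, product=-d.
b=6, c=-12, d=-7
r1+r2+r3 = -6
r1r2+r1r3+r2r3 = -12
r1r2r3 = 7


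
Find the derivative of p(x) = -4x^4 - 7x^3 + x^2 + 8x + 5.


Apply the power rule term by term:
  d/dx(-4x^4) = -16x^3
  d/dx(-7x^3) = -21x^2
  d/dx(x^2) = 2x
  d/dx(8x) = 8
  d/dx(5) = 0
p'(x) = -16x^3 - 21x^2 + 2x + 8


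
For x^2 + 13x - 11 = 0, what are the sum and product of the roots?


For ax^2+bx+c=0: sum = -b/a, product = c/a.
a=1, b=13, c=-11
Sum = -(13)/1 = -13
Product = (-11)/1 = -11


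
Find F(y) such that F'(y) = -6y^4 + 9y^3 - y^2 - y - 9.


Reverse power rule on each term:
  ∫ -6y^4 dy = -(6/5)y^5
  ∫ 9y^3 dy = (9/4)y^4
  ∫ -y^2 dy = -(1/3)y^3
  ∫ -y dy = -(1/2)y^2
  ∫ -9 dy = -9y
F(y) = -(6/5)y^5 + (9/4)y^4 - (1/3)y^3 - (1/2)y^2 - 9y + C


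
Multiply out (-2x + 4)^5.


Expand (-2x + 4)^5 by repeated multiplication:
  (-2x + 4)^2 = 4x^2 - 16x + 16
  (-2x + 4)^3 = -8x^3 + 48x^2 - 96x + 64
  (-2x + 4)^4 = 16x^4 - 128x^3 + 384x^2 - 512x + 256
= -32x^5 + 320x^4 - 1280x^3 + 2560x^2 - 2560x + 1024


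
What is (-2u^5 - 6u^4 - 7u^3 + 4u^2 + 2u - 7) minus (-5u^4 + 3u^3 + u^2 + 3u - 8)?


Distribute the minus sign:
  (-2u^5 - 6u^4 - 7u^3 + 4u^2 + 2u - 7)
- (-5u^4 + 3u^3 + u^2 + 3u - 8)
Negate second polynomial: 5u^4 - 3u^3 - u^2 - 3u + 8
Add: -2u^5 - u^4 - 10u^3 + 3u^2 - u + 1


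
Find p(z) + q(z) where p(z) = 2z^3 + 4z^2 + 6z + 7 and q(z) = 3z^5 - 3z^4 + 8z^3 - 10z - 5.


Align terms by degree and add:
  2z^3 + 4z^2 + 6z + 7
+ 3z^5 - 3z^4 + 8z^3 - 10z - 5
= 3z^5 - 3z^4 + 10z^3 + 4z^2 - 4z + 2


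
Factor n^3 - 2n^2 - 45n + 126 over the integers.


Try integer roots (divisors of 126). n=3: p(3)=0.
Divide out (n - 3): quotient is n^2 + n - 42.
Factor the quadratic: (n + 7)(n - 6)
Result: (n - 3)(n + 7)(n - 6)


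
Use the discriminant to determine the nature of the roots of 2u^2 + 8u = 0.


D = b^2 - 4ac = (8)^2 - 4(2)(0) = 64 = 64
Since D > 0: two distinct rational roots


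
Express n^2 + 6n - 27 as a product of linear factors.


Roots satisfy r1 + r2 = -b/a = -6 and r1*r2 = c/a = -27.
So r1 = 3, r2 = -9.
n^2 + 6n - 27 = (n - r1)(n - r2) = (n - 3)(n + 9)


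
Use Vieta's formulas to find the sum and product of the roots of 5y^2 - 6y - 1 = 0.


For ay^2+by+c=0: sum = -b/a, product = c/a.
a=5, b=-6, c=-1
Sum = -(-6)/5 = 6/5
Product = (-1)/5 = -1/5


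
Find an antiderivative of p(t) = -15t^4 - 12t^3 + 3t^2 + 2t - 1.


Reverse power rule on each term:
  ∫ -15t^4 dt = -3t^5
  ∫ -12t^3 dt = -3t^4
  ∫ 3t^2 dt = t^3
  ∫ 2t dt = t^2
  ∫ -1 dt = -t
F(t) = -3t^5 - 3t^4 + t^3 + t^2 - t + C


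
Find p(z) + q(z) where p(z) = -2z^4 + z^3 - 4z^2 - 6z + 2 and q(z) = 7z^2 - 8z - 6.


Align terms by degree and add:
  -2z^4 + z^3 - 4z^2 - 6z + 2
+ 7z^2 - 8z - 6
= -2z^4 + z^3 + 3z^2 - 14z - 4


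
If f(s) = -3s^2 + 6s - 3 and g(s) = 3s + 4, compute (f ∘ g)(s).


Substitute g(s) into f:
f(g(s)) = -3*(3s + 4)^2 + 6*(3s + 4) + (-3)
(3s + 4)^2 = 9s^2 + 24s + 16
Expand and combine: -27s^2 - 54s - 27


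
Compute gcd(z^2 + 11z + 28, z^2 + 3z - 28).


Factor each:
  z^2 + 11z + 28 = (z + 7)(z + 4)
  z^2 + 3z - 28 = (z + 7)(z - 4)
Common monic factor: z + 7


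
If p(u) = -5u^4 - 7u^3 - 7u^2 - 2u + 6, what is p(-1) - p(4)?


p(-1) = 3
p(4) = -1842
p(-1) - p(4) = 3 + 1842 = 1845


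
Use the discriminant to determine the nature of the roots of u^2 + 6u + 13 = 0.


D = b^2 - 4ac = (6)^2 - 4(1)(13) = 36 - 52 = -16
Since D < 0: two complex conjugate roots (no real roots)


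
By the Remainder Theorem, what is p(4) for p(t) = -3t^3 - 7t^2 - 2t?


By the Remainder Theorem, the remainder equals p(4):
  -3*(4)^3 = -192
  -7*(4)^2 = -112
  -2*(4)^1 = -8
  constant: 0
Sum: -192 - 112 - 8 + 0 = -312


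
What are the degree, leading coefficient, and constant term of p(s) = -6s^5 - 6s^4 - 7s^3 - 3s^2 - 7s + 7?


Highest power of s is 5, with coefficient -6. Constant term is 7.
Degree = 5, leading coefficient = -6, constant term = 7


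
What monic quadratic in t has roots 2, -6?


p(t) = (t - 2)(t + 6)
Expand: t^2 + 4t - 12


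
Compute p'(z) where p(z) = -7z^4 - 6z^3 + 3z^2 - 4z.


Apply the power rule term by term:
  d/dz(-7z^4) = -28z^3
  d/dz(-6z^3) = -18z^2
  d/dz(3z^2) = 6z
  d/dz(-4z) = -4
p'(z) = -28z^3 - 18z^2 + 6z - 4


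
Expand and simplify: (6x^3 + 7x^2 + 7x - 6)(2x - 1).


Distribute each term of the first polynomial:
  (6x^3)(2x - 1) = 12x^4 - 6x^3
  (7x^2)(2x - 1) = 14x^3 - 7x^2
  (7x)(2x - 1) = 14x^2 - 7x
  (-6)(2x - 1) = -12x + 6
Sum: 12x^4 + 8x^3 + 7x^2 - 19x + 6


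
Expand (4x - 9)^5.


Expand (4x - 9)^5 by repeated multiplication:
  (4x - 9)^2 = 16x^2 - 72x + 81
  (4x - 9)^3 = 64x^3 - 432x^2 + 972x - 729
  (4x - 9)^4 = 256x^4 - 2304x^3 + 7776x^2 - 11664x + 6561
= 1024x^5 - 11520x^4 + 51840x^3 - 116640x^2 + 131220x - 59049


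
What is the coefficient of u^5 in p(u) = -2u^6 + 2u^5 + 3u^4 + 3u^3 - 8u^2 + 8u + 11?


Read off the coefficient of u^5: 2


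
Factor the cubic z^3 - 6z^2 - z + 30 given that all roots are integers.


Try integer roots (divisors of 30). z=3: p(3)=0.
Divide out (z - 3): quotient is z^2 - 3z - 10.
Factor the quadratic: (z - 5)(z + 2)
Result: (z - 3)(z - 5)(z + 2)


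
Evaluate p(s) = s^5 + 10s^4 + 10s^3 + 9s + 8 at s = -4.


Using direct substitution:
  1 * (-4)^5 = -1024
  10 * (-4)^4 = 2560
  10 * (-4)^3 = -640
  0 * (-4)^2 = 0
  9 * (-4)^1 = -36
  constant: 8
Sum = -1024 + 2560 - 640 + 0 - 36 + 8 = 868


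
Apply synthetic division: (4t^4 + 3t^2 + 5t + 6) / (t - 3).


Synthetic division with c = 3. Coefficients: 4, 0, 3, 5, 6
Bring down 4.
  4 * 3 = 12; 12 + 0 = 12
  12 * 3 = 36; 36 + 3 = 39
  39 * 3 = 117; 117 + 5 = 122
  122 * 3 = 366; 366 + 6 = 372
Quotient: 4t^3 + 12t^2 + 39t + 122, Remainder: 372


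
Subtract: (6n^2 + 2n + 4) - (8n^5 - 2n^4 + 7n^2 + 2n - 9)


Distribute the minus sign:
  (6n^2 + 2n + 4)
- (8n^5 - 2n^4 + 7n^2 + 2n - 9)
Negate second polynomial: -8n^5 + 2n^4 - 7n^2 - 2n + 9
Add: -8n^5 + 2n^4 - n^2 + 13


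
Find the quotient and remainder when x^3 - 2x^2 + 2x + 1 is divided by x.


(x^3 - 2x^2 + 2x + 1) / (x)
Step 1: x^2 * (x) = x^3; subtract.
Step 2: -2x * (x) = -2x^2; subtract.
Step 3: 2 * (x) = 2x; subtract.
Quotient: x^2 - 2x + 2, Remainder: 1


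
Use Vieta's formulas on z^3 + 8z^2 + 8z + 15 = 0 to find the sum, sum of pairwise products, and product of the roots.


Monic cubic z^3+bz^2+cz+d=0: sum=-b, pairwise sum=c, product=-d.
b=8, c=8, d=15
r1+r2+r3 = -8
r1r2+r1r3+r2r3 = 8
r1r2r3 = -15


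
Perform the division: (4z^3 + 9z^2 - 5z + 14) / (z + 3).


(4z^3 + 9z^2 - 5z + 14) / (z + 3)
Step 1: 4z^2 * (z + 3) = 4z^3 + 12z^2; subtract.
Step 2: -3z * (z + 3) = -3z^2 - 9z; subtract.
Step 3: 4 * (z + 3) = 4z + 12; subtract.
Quotient: 4z^2 - 3z + 4, Remainder: 2


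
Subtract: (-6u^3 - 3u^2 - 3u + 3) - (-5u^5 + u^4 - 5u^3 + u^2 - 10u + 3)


Distribute the minus sign:
  (-6u^3 - 3u^2 - 3u + 3)
- (-5u^5 + u^4 - 5u^3 + u^2 - 10u + 3)
Negate second polynomial: 5u^5 - u^4 + 5u^3 - u^2 + 10u - 3
Add: 5u^5 - u^4 - u^3 - 4u^2 + 7u


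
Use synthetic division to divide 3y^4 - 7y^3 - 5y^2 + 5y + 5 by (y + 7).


Synthetic division with c = -7. Coefficients: 3, -7, -5, 5, 5
Bring down 3.
  3 * -7 = -21; -21 - 7 = -28
  -28 * -7 = 196; 196 - 5 = 191
  191 * -7 = -1337; -1337 + 5 = -1332
  -1332 * -7 = 9324; 9324 + 5 = 9329
Quotient: 3y^3 - 28y^2 + 191y - 1332, Remainder: 9329


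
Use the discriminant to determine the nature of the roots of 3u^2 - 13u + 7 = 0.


D = b^2 - 4ac = (-13)^2 - 4(3)(7) = 169 - 84 = 85
Since D > 0: two distinct irrational roots


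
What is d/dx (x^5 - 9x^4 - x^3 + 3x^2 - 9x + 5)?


Apply the power rule term by term:
  d/dx(x^5) = 5x^4
  d/dx(-9x^4) = -36x^3
  d/dx(-x^3) = -3x^2
  d/dx(3x^2) = 6x
  d/dx(-9x) = -9
  d/dx(5) = 0
p'(x) = 5x^4 - 36x^3 - 3x^2 + 6x - 9


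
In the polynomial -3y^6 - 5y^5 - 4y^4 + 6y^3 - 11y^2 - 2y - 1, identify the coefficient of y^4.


Read off the coefficient of y^4: -4


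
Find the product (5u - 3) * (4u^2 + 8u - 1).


Distribute each term of the first polynomial:
  (5u)(4u^2 + 8u - 1) = 20u^3 + 40u^2 - 5u
  (-3)(4u^2 + 8u - 1) = -12u^2 - 24u + 3
Sum: 20u^3 + 28u^2 - 29u + 3


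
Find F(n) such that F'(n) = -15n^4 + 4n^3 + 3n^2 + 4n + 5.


Reverse power rule on each term:
  ∫ -15n^4 dn = -3n^5
  ∫ 4n^3 dn = n^4
  ∫ 3n^2 dn = n^3
  ∫ 4n dn = 2n^2
  ∫ 5 dn = 5n
F(n) = -3n^5 + n^4 + n^3 + 2n^2 + 5n + C


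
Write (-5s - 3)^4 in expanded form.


Expand (-5s - 3)^4 by repeated multiplication:
  (-5s - 3)^2 = 25s^2 + 30s + 9
  (-5s - 3)^3 = -125s^3 - 225s^2 - 135s - 27
= 625s^4 + 1500s^3 + 1350s^2 + 540s + 81


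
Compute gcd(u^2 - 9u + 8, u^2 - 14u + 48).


Factor each:
  u^2 - 9u + 8 = (u - 8)(u - 1)
  u^2 - 14u + 48 = (u - 8)(u - 6)
Common monic factor: u - 8


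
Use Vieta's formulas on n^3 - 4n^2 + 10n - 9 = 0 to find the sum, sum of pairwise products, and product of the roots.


Monic cubic n^3+bn^2+cn+d=0: sum=-b, pairwise sum=c, product=-d.
b=-4, c=10, d=-9
r1+r2+r3 = 4
r1r2+r1r3+r2r3 = 10
r1r2r3 = 9


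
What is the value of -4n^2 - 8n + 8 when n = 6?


Using direct substitution:
  -4 * (6)^2 = -144
  -8 * (6)^1 = -48
  constant: 8
Sum = -144 - 48 + 8 = -184


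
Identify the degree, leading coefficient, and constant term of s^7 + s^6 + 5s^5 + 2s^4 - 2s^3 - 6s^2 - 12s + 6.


Highest power of s is 7, with coefficient 1. Constant term is 6.
Degree = 7, leading coefficient = 1, constant term = 6


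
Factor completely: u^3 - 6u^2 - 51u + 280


Try integer roots (divisors of 280). u=-7: p(-7)=0.
Divide out (u + 7): quotient is u^2 - 13u + 40.
Factor the quadratic: (u - 5)(u - 8)
Result: (u + 7)(u - 5)(u - 8)


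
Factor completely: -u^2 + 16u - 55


Roots satisfy r1 + r2 = -b/a = 16 and r1*r2 = c/a = 55.
So r1 = 11, r2 = 5.
-u^2 + 16u - 55 = -(u - r1)(u - r2) = -(u - 11)(u - 5)


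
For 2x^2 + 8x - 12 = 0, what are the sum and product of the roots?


For ax^2+bx+c=0: sum = -b/a, product = c/a.
a=2, b=8, c=-12
Sum = -(8)/2 = -4
Product = (-12)/2 = -6


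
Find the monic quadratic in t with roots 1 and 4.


p(t) = (t - 1)(t - 4)
Expand: t^2 - 5t + 4


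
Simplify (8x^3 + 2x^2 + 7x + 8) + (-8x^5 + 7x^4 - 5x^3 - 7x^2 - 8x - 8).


Align terms by degree and add:
  8x^3 + 2x^2 + 7x + 8
  -8x^5 + 7x^4 - 5x^3 - 7x^2 - 8x - 8
= -8x^5 + 7x^4 + 3x^3 - 5x^2 - x


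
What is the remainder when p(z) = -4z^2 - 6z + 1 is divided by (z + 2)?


By the Remainder Theorem, the remainder equals p(-2):
  -4*(-2)^2 = -16
  -6*(-2)^1 = 12
  constant: 1
Sum: -16 + 12 + 1 = -3


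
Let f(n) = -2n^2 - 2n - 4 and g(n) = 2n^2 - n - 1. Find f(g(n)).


Substitute g(n) into f:
f(g(n)) = -2*(2n^2 - n - 1)^2 + (-2)*(2n^2 - n - 1) + (-4)
(2n^2 - n - 1)^2 = 4n^4 - 4n^3 - 3n^2 + 2n + 1
Expand and combine: -8n^4 + 8n^3 + 2n^2 - 2n - 4


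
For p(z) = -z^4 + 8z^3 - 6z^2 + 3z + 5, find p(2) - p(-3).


p(2) = 35
p(-3) = -355
p(2) - p(-3) = 35 + 355 = 390


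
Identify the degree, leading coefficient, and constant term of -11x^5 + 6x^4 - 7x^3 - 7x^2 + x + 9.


Highest power of x is 5, with coefficient -11. Constant term is 9.
Degree = 5, leading coefficient = -11, constant term = 9


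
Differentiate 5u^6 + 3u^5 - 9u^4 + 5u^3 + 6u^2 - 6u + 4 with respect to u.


Apply the power rule term by term:
  d/du(5u^6) = 30u^5
  d/du(3u^5) = 15u^4
  d/du(-9u^4) = -36u^3
  d/du(5u^3) = 15u^2
  d/du(6u^2) = 12u
  d/du(-6u) = -6
  d/du(4) = 0
p'(u) = 30u^5 + 15u^4 - 36u^3 + 15u^2 + 12u - 6


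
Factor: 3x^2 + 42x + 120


Roots satisfy r1 + r2 = -b/a = -14 and r1*r2 = c/a = 40.
So r1 = -4, r2 = -10.
3x^2 + 42x + 120 = 3(x - r1)(x - r2) = 3(x + 4)(x + 10)


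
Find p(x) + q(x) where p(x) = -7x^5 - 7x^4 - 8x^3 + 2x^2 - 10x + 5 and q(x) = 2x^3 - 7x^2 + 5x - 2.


Align terms by degree and add:
  -7x^5 - 7x^4 - 8x^3 + 2x^2 - 10x + 5
+ 2x^3 - 7x^2 + 5x - 2
= -7x^5 - 7x^4 - 6x^3 - 5x^2 - 5x + 3


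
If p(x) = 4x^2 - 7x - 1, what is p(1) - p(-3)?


p(1) = -4
p(-3) = 56
p(1) - p(-3) = -4 - 56 = -60


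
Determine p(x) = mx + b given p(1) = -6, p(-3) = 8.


p(x) = mx + b. Using p(1)=-6, p(-3)=8:
m = (-6 - 8)/(1 + 3) = -14/4 = -7/2
b = -6 - m*(1) = -6 + 7/2 = -5/2
p(x) = -(7/2)x - (5/2)


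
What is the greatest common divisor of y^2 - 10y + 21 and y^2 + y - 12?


Factor each:
  y^2 - 10y + 21 = (y - 3)(y - 7)
  y^2 + y - 12 = (y - 3)(y + 4)
Common monic factor: y - 3


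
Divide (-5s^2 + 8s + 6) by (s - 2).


(-5s^2 + 8s + 6) / (s - 2)
Step 1: -5s * (s - 2) = -5s^2 + 10s; subtract.
Step 2: -2 * (s - 2) = -2s + 4; subtract.
Quotient: -5s - 2, Remainder: 2


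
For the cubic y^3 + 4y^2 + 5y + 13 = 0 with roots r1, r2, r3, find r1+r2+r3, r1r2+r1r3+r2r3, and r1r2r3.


Monic cubic y^3+by^2+cy+d=0: sum=-b, pairwise sum=c, product=-d.
b=4, c=5, d=13
r1+r2+r3 = -4
r1r2+r1r3+r2r3 = 5
r1r2r3 = -13


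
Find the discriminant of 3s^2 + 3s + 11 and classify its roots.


D = b^2 - 4ac = (3)^2 - 4(3)(11) = 9 - 132 = -123
Since D < 0: two complex conjugate roots (no real roots)


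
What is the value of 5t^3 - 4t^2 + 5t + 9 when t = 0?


Using direct substitution:
  5 * (0)^3 = 0
  -4 * (0)^2 = 0
  5 * (0)^1 = 0
  constant: 9
Sum = 0 + 0 + 0 + 9 = 9


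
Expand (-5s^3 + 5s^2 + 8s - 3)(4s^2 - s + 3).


Distribute each term of the first polynomial:
  (-5s^3)(4s^2 - s + 3) = -20s^5 + 5s^4 - 15s^3
  (5s^2)(4s^2 - s + 3) = 20s^4 - 5s^3 + 15s^2
  (8s)(4s^2 - s + 3) = 32s^3 - 8s^2 + 24s
  (-3)(4s^2 - s + 3) = -12s^2 + 3s - 9
Sum: -20s^5 + 25s^4 + 12s^3 - 5s^2 + 27s - 9


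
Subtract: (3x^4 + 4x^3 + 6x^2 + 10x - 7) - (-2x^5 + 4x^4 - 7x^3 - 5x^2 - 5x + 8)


Distribute the minus sign:
  (3x^4 + 4x^3 + 6x^2 + 10x - 7)
- (-2x^5 + 4x^4 - 7x^3 - 5x^2 - 5x + 8)
Negate second polynomial: 2x^5 - 4x^4 + 7x^3 + 5x^2 + 5x - 8
Add: 2x^5 - x^4 + 11x^3 + 11x^2 + 15x - 15


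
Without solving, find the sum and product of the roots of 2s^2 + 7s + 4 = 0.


For as^2+bs+c=0: sum = -b/a, product = c/a.
a=2, b=7, c=4
Sum = -(7)/2 = -7/2
Product = (4)/2 = 2


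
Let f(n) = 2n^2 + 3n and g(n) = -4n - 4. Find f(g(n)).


Substitute g(n) into f:
f(g(n)) = 2*(-4n - 4)^2 + 3*(-4n - 4)
(-4n - 4)^2 = 16n^2 + 32n + 16
Expand and combine: 32n^2 + 52n + 20


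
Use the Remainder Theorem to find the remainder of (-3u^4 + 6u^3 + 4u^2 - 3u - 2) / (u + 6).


By the Remainder Theorem, the remainder equals p(-6):
  -3*(-6)^4 = -3888
  6*(-6)^3 = -1296
  4*(-6)^2 = 144
  -3*(-6)^1 = 18
  constant: -2
Sum: -3888 - 1296 + 144 + 18 - 2 = -5024


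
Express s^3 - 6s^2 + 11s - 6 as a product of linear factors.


Try integer roots (divisors of -6). s=2: p(2)=0.
Divide out (s - 2): quotient is s^2 - 4s + 3.
Factor the quadratic: (s - 1)(s - 3)
Result: (s - 2)(s - 1)(s - 3)


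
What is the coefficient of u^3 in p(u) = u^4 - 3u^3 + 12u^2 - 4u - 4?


Read off the coefficient of u^3: -3


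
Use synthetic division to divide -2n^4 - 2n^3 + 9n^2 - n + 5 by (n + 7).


Synthetic division with c = -7. Coefficients: -2, -2, 9, -1, 5
Bring down -2.
  -2 * -7 = 14; 14 - 2 = 12
  12 * -7 = -84; -84 + 9 = -75
  -75 * -7 = 525; 525 - 1 = 524
  524 * -7 = -3668; -3668 + 5 = -3663
Quotient: -2n^3 + 12n^2 - 75n + 524, Remainder: -3663


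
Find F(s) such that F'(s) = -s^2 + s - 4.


Reverse power rule on each term:
  ∫ -s^2 ds = -(1/3)s^3
  ∫ s ds = (1/2)s^2
  ∫ -4 ds = -4s
F(s) = -(1/3)s^3 + (1/2)s^2 - 4s + C


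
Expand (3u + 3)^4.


Expand (3u + 3)^4 by repeated multiplication:
  (3u + 3)^2 = 9u^2 + 18u + 9
  (3u + 3)^3 = 27u^3 + 81u^2 + 81u + 27
= 81u^4 + 324u^3 + 486u^2 + 324u + 81


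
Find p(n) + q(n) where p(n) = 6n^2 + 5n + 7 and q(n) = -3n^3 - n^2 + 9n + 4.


Align terms by degree and add:
  6n^2 + 5n + 7
  -3n^3 - n^2 + 9n + 4
= -3n^3 + 5n^2 + 14n + 11


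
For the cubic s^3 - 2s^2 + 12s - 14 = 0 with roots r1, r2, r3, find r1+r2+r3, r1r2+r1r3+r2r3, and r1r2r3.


Monic cubic s^3+bs^2+cs+d=0: sum=-b, pairwise sum=c, product=-d.
b=-2, c=12, d=-14
r1+r2+r3 = 2
r1r2+r1r3+r2r3 = 12
r1r2r3 = 14


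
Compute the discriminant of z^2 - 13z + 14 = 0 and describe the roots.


D = b^2 - 4ac = (-13)^2 - 4(1)(14) = 169 - 56 = 113
Since D > 0: two distinct irrational roots


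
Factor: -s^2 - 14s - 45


Roots satisfy r1 + r2 = -b/a = -14 and r1*r2 = c/a = 45.
So r1 = -5, r2 = -9.
-s^2 - 14s - 45 = -(s - r1)(s - r2) = -(s + 5)(s + 9)


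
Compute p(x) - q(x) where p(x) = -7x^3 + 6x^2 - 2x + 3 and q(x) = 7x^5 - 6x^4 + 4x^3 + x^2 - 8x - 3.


Distribute the minus sign:
  (-7x^3 + 6x^2 - 2x + 3)
- (7x^5 - 6x^4 + 4x^3 + x^2 - 8x - 3)
Negate second polynomial: -7x^5 + 6x^4 - 4x^3 - x^2 + 8x + 3
Add: -7x^5 + 6x^4 - 11x^3 + 5x^2 + 6x + 6


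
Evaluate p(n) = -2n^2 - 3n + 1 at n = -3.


Using direct substitution:
  -2 * (-3)^2 = -18
  -3 * (-3)^1 = 9
  constant: 1
Sum = -18 + 9 + 1 = -8


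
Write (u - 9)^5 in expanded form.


Expand (u - 9)^5 by repeated multiplication:
  (u - 9)^2 = u^2 - 18u + 81
  (u - 9)^3 = u^3 - 27u^2 + 243u - 729
  (u - 9)^4 = u^4 - 36u^3 + 486u^2 - 2916u + 6561
= u^5 - 45u^4 + 810u^3 - 7290u^2 + 32805u - 59049


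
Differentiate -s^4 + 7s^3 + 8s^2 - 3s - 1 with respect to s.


Apply the power rule term by term:
  d/ds(-s^4) = -4s^3
  d/ds(7s^3) = 21s^2
  d/ds(8s^2) = 16s
  d/ds(-3s) = -3
  d/ds(-1) = 0
p'(s) = -4s^3 + 21s^2 + 16s - 3


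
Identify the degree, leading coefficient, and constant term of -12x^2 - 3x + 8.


Highest power of x is 2, with coefficient -12. Constant term is 8.
Degree = 2, leading coefficient = -12, constant term = 8


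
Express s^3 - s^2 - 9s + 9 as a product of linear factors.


Try integer roots (divisors of 9). s=1: p(1)=0.
Divide out (s - 1): quotient is s^2 - 9.
Factor the quadratic: (s - 3)(s + 3)
Result: (s - 1)(s - 3)(s + 3)


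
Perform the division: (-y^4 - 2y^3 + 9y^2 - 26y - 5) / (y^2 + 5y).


(-y^4 - 2y^3 + 9y^2 - 26y - 5) / (y^2 + 5y)
Step 1: -y^2 * (y^2 + 5y) = -y^4 - 5y^3; subtract.
Step 2: 3y * (y^2 + 5y) = 3y^3 + 15y^2; subtract.
Step 3: -6 * (y^2 + 5y) = -6y^2 - 30y; subtract.
Quotient: -y^2 + 3y - 6, Remainder: 4y - 5


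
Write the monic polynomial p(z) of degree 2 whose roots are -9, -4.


p(z) = (z + 9)(z + 4)
Expand: z^2 + 13z + 36


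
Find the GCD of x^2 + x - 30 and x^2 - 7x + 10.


Factor each:
  x^2 + x - 30 = (x - 5)(x + 6)
  x^2 - 7x + 10 = (x - 5)(x - 2)
Common monic factor: x - 5


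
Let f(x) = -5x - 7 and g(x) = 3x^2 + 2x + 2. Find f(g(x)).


Substitute g(x) into f:
f(g(x)) = -5*(3x^2 + 2x + 2) + (-7)
Expand and combine: -15x^2 - 10x - 17


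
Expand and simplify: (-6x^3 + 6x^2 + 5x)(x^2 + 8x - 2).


Distribute each term of the first polynomial:
  (-6x^3)(x^2 + 8x - 2) = -6x^5 - 48x^4 + 12x^3
  (6x^2)(x^2 + 8x - 2) = 6x^4 + 48x^3 - 12x^2
  (5x)(x^2 + 8x - 2) = 5x^3 + 40x^2 - 10x
Sum: -6x^5 - 42x^4 + 65x^3 + 28x^2 - 10x


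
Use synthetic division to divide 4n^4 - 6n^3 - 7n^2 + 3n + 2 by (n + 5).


Synthetic division with c = -5. Coefficients: 4, -6, -7, 3, 2
Bring down 4.
  4 * -5 = -20; -20 - 6 = -26
  -26 * -5 = 130; 130 - 7 = 123
  123 * -5 = -615; -615 + 3 = -612
  -612 * -5 = 3060; 3060 + 2 = 3062
Quotient: 4n^3 - 26n^2 + 123n - 612, Remainder: 3062


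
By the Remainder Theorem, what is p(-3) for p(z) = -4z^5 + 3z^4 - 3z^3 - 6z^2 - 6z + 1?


By the Remainder Theorem, the remainder equals p(-3):
  -4*(-3)^5 = 972
  3*(-3)^4 = 243
  -3*(-3)^3 = 81
  -6*(-3)^2 = -54
  -6*(-3)^1 = 18
  constant: 1
Sum: 972 + 243 + 81 - 54 + 18 + 1 = 1261


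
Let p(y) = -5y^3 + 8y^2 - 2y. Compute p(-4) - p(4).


p(-4) = 456
p(4) = -200
p(-4) - p(4) = 456 + 200 = 656


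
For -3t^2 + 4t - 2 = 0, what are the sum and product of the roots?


For at^2+bt+c=0: sum = -b/a, product = c/a.
a=-3, b=4, c=-2
Sum = -(4)/-3 = 4/3
Product = (-2)/-3 = 2/3


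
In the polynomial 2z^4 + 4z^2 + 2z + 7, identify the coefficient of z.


Read off the coefficient of z: 2


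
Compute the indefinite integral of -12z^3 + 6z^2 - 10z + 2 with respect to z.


Reverse power rule on each term:
  ∫ -12z^3 dz = -3z^4
  ∫ 6z^2 dz = 2z^3
  ∫ -10z dz = -5z^2
  ∫ 2 dz = 2z
F(z) = -3z^4 + 2z^3 - 5z^2 + 2z + C


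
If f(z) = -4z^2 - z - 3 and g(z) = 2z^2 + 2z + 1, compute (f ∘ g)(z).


Substitute g(z) into f:
f(g(z)) = -4*(2z^2 + 2z + 1)^2 + (-1)*(2z^2 + 2z + 1) + (-3)
(2z^2 + 2z + 1)^2 = 4z^4 + 8z^3 + 8z^2 + 4z + 1
Expand and combine: -16z^4 - 32z^3 - 34z^2 - 18z - 8


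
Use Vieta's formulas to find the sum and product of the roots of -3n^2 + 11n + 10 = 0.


For an^2+bn+c=0: sum = -b/a, product = c/a.
a=-3, b=11, c=10
Sum = -(11)/-3 = 11/3
Product = (10)/-3 = -10/3


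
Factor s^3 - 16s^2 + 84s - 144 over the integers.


Try integer roots (divisors of -144). s=6: p(6)=0.
Divide out (s - 6): quotient is s^2 - 10s + 24.
Factor the quadratic: (s - 6)(s - 4)
Result: (s - 6)(s - 6)(s - 4)


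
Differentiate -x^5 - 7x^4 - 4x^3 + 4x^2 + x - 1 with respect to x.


Apply the power rule term by term:
  d/dx(-x^5) = -5x^4
  d/dx(-7x^4) = -28x^3
  d/dx(-4x^3) = -12x^2
  d/dx(4x^2) = 8x
  d/dx(x) = 1
  d/dx(-1) = 0
p'(x) = -5x^4 - 28x^3 - 12x^2 + 8x + 1


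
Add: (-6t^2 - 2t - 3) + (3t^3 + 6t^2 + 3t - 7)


Align terms by degree and add:
  -6t^2 - 2t - 3
+ 3t^3 + 6t^2 + 3t - 7
= 3t^3 + t - 10


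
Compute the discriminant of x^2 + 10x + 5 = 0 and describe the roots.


D = b^2 - 4ac = (10)^2 - 4(1)(5) = 100 - 20 = 80
Since D > 0: two distinct irrational roots


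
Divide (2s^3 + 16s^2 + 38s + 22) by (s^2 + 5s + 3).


(2s^3 + 16s^2 + 38s + 22) / (s^2 + 5s + 3)
Step 1: 2s * (s^2 + 5s + 3) = 2s^3 + 10s^2 + 6s; subtract.
Step 2: 6 * (s^2 + 5s + 3) = 6s^2 + 30s + 18; subtract.
Quotient: 2s + 6, Remainder: 2s + 4


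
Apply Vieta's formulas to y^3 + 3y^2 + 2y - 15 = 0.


Monic cubic y^3+by^2+cy+d=0: sum=-b, pairwise sum=c, product=-d.
b=3, c=2, d=-15
r1+r2+r3 = -3
r1r2+r1r3+r2r3 = 2
r1r2r3 = 15


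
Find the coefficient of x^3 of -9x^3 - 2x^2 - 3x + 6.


Read off the coefficient of x^3: -9


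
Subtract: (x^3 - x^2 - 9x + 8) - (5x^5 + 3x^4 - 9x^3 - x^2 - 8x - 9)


Distribute the minus sign:
  (x^3 - x^2 - 9x + 8)
- (5x^5 + 3x^4 - 9x^3 - x^2 - 8x - 9)
Negate second polynomial: -5x^5 - 3x^4 + 9x^3 + x^2 + 8x + 9
Add: -5x^5 - 3x^4 + 10x^3 - x + 17


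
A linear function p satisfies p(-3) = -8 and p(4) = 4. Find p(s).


p(s) = ms + b. Using p(-3)=-8, p(4)=4:
m = (-8 - 4)/(-3 - 4) = -12/-7 = 12/7
b = -8 - m*(-3) = -8 + 36/7 = -20/7
p(s) = (12/7)s - (20/7)


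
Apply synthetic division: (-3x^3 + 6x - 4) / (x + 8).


Synthetic division with c = -8. Coefficients: -3, 0, 6, -4
Bring down -3.
  -3 * -8 = 24; 24 + 0 = 24
  24 * -8 = -192; -192 + 6 = -186
  -186 * -8 = 1488; 1488 - 4 = 1484
Quotient: -3x^2 + 24x - 186, Remainder: 1484


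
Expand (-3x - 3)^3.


Expand (-3x - 3)^3 by repeated multiplication:
  (-3x - 3)^2 = 9x^2 + 18x + 9
= -27x^3 - 81x^2 - 81x - 27


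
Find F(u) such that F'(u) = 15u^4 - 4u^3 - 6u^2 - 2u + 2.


Reverse power rule on each term:
  ∫ 15u^4 du = 3u^5
  ∫ -4u^3 du = -u^4
  ∫ -6u^2 du = -2u^3
  ∫ -2u du = -u^2
  ∫ 2 du = 2u
F(u) = 3u^5 - u^4 - 2u^3 - u^2 + 2u + C


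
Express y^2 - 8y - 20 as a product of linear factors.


Roots satisfy r1 + r2 = -b/a = 8 and r1*r2 = c/a = -20.
So r1 = -2, r2 = 10.
y^2 - 8y - 20 = (y - r1)(y - r2) = (y + 2)(y - 10)


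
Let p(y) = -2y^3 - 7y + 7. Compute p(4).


Using direct substitution:
  -2 * (4)^3 = -128
  0 * (4)^2 = 0
  -7 * (4)^1 = -28
  constant: 7
Sum = -128 + 0 - 28 + 7 = -149


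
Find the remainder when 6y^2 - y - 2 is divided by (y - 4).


By the Remainder Theorem, the remainder equals p(4):
  6*(4)^2 = 96
  -1*(4)^1 = -4
  constant: -2
Sum: 96 - 4 - 2 = 90


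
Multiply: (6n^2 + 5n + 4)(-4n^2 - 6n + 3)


Distribute each term of the first polynomial:
  (6n^2)(-4n^2 - 6n + 3) = -24n^4 - 36n^3 + 18n^2
  (5n)(-4n^2 - 6n + 3) = -20n^3 - 30n^2 + 15n
  (4)(-4n^2 - 6n + 3) = -16n^2 - 24n + 12
Sum: -24n^4 - 56n^3 - 28n^2 - 9n + 12


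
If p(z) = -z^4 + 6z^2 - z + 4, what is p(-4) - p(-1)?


p(-4) = -152
p(-1) = 10
p(-4) - p(-1) = -152 - 10 = -162


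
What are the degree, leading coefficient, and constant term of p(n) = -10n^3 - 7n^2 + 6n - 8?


Highest power of n is 3, with coefficient -10. Constant term is -8.
Degree = 3, leading coefficient = -10, constant term = -8


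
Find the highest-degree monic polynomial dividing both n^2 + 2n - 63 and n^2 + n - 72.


Factor each:
  n^2 + 2n - 63 = (n + 9)(n - 7)
  n^2 + n - 72 = (n + 9)(n - 8)
Common monic factor: n + 9


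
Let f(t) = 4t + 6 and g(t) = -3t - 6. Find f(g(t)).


Substitute g(t) into f:
f(g(t)) = 4*(-3t - 6) + 6
Expand and combine: -12t - 18


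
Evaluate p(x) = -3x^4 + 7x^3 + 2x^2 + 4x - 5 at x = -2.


Using direct substitution:
  -3 * (-2)^4 = -48
  7 * (-2)^3 = -56
  2 * (-2)^2 = 8
  4 * (-2)^1 = -8
  constant: -5
Sum = -48 - 56 + 8 - 8 - 5 = -109


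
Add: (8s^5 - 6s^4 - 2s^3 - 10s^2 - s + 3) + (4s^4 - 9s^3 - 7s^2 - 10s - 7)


Align terms by degree and add:
  8s^5 - 6s^4 - 2s^3 - 10s^2 - s + 3
+ 4s^4 - 9s^3 - 7s^2 - 10s - 7
= 8s^5 - 2s^4 - 11s^3 - 17s^2 - 11s - 4


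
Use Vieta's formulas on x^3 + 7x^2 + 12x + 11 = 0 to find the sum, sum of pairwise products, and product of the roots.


Monic cubic x^3+bx^2+cx+d=0: sum=-b, pairwise sum=c, product=-d.
b=7, c=12, d=11
r1+r2+r3 = -7
r1r2+r1r3+r2r3 = 12
r1r2r3 = -11


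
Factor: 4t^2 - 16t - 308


Roots satisfy r1 + r2 = -b/a = 4 and r1*r2 = c/a = -77.
So r1 = -7, r2 = 11.
4t^2 - 16t - 308 = 4(t - r1)(t - r2) = 4(t + 7)(t - 11)


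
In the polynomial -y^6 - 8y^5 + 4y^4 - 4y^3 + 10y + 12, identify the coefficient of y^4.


Read off the coefficient of y^4: 4


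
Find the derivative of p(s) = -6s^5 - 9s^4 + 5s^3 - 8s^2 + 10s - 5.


Apply the power rule term by term:
  d/ds(-6s^5) = -30s^4
  d/ds(-9s^4) = -36s^3
  d/ds(5s^3) = 15s^2
  d/ds(-8s^2) = -16s
  d/ds(10s) = 10
  d/ds(-5) = 0
p'(s) = -30s^4 - 36s^3 + 15s^2 - 16s + 10


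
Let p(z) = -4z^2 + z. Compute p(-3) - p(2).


p(-3) = -39
p(2) = -14
p(-3) - p(2) = -39 + 14 = -25


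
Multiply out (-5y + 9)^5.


Expand (-5y + 9)^5 by repeated multiplication:
  (-5y + 9)^2 = 25y^2 - 90y + 81
  (-5y + 9)^3 = -125y^3 + 675y^2 - 1215y + 729
  (-5y + 9)^4 = 625y^4 - 4500y^3 + 12150y^2 - 14580y + 6561
= -3125y^5 + 28125y^4 - 101250y^3 + 182250y^2 - 164025y + 59049


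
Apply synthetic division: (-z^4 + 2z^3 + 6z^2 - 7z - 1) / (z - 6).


Synthetic division with c = 6. Coefficients: -1, 2, 6, -7, -1
Bring down -1.
  -1 * 6 = -6; -6 + 2 = -4
  -4 * 6 = -24; -24 + 6 = -18
  -18 * 6 = -108; -108 - 7 = -115
  -115 * 6 = -690; -690 - 1 = -691
Quotient: -z^3 - 4z^2 - 18z - 115, Remainder: -691


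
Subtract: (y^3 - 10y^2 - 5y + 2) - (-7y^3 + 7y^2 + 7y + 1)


Distribute the minus sign:
  (y^3 - 10y^2 - 5y + 2)
- (-7y^3 + 7y^2 + 7y + 1)
Negate second polynomial: 7y^3 - 7y^2 - 7y - 1
Add: 8y^3 - 17y^2 - 12y + 1


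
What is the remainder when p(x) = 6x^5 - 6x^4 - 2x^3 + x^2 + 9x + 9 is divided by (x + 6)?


By the Remainder Theorem, the remainder equals p(-6):
  6*(-6)^5 = -46656
  -6*(-6)^4 = -7776
  -2*(-6)^3 = 432
  1*(-6)^2 = 36
  9*(-6)^1 = -54
  constant: 9
Sum: -46656 - 7776 + 432 + 36 - 54 + 9 = -54009


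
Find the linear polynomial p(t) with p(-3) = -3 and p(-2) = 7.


p(t) = mt + b. Using p(-3)=-3, p(-2)=7:
m = (-3 - 7)/(-3 + 2) = -10/-1 = 10
b = -3 - m*(-3) = -3 + 30 = 27
p(t) = 10t + 27


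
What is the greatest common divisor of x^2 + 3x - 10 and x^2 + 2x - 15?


Factor each:
  x^2 + 3x - 10 = (x + 5)(x - 2)
  x^2 + 2x - 15 = (x + 5)(x - 3)
Common monic factor: x + 5


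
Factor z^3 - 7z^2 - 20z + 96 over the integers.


Try integer roots (divisors of 96). z=8: p(8)=0.
Divide out (z - 8): quotient is z^2 + z - 12.
Factor the quadratic: (z - 3)(z + 4)
Result: (z - 8)(z - 3)(z + 4)


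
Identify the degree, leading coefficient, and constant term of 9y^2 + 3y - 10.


Highest power of y is 2, with coefficient 9. Constant term is -10.
Degree = 2, leading coefficient = 9, constant term = -10


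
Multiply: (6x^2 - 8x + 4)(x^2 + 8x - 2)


Distribute each term of the first polynomial:
  (6x^2)(x^2 + 8x - 2) = 6x^4 + 48x^3 - 12x^2
  (-8x)(x^2 + 8x - 2) = -8x^3 - 64x^2 + 16x
  (4)(x^2 + 8x - 2) = 4x^2 + 32x - 8
Sum: 6x^4 + 40x^3 - 72x^2 + 48x - 8


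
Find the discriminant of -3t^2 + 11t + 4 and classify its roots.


D = b^2 - 4ac = (11)^2 - 4(-3)(4) = 121 + 48 = 169
Since D > 0: two distinct rational roots


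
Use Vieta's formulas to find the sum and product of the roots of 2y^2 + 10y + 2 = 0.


For ay^2+by+c=0: sum = -b/a, product = c/a.
a=2, b=10, c=2
Sum = -(10)/2 = -5
Product = (2)/2 = 1


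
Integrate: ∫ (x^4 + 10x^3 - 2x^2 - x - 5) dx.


Reverse power rule on each term:
  ∫ x^4 dx = (1/5)x^5
  ∫ 10x^3 dx = (5/2)x^4
  ∫ -2x^2 dx = -(2/3)x^3
  ∫ -x dx = -(1/2)x^2
  ∫ -5 dx = -5x
F(x) = (1/5)x^5 + (5/2)x^4 - (2/3)x^3 - (1/2)x^2 - 5x + C


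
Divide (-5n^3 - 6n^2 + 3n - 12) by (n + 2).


(-5n^3 - 6n^2 + 3n - 12) / (n + 2)
Step 1: -5n^2 * (n + 2) = -5n^3 - 10n^2; subtract.
Step 2: 4n * (n + 2) = 4n^2 + 8n; subtract.
Step 3: -5 * (n + 2) = -5n - 10; subtract.
Quotient: -5n^2 + 4n - 5, Remainder: -2


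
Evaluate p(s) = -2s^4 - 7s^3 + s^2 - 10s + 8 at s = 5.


Using direct substitution:
  -2 * (5)^4 = -1250
  -7 * (5)^3 = -875
  1 * (5)^2 = 25
  -10 * (5)^1 = -50
  constant: 8
Sum = -1250 - 875 + 25 - 50 + 8 = -2142


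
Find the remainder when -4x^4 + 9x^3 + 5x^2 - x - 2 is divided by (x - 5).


By the Remainder Theorem, the remainder equals p(5):
  -4*(5)^4 = -2500
  9*(5)^3 = 1125
  5*(5)^2 = 125
  -1*(5)^1 = -5
  constant: -2
Sum: -2500 + 1125 + 125 - 5 - 2 = -1257


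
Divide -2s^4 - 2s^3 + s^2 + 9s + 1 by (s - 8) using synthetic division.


Synthetic division with c = 8. Coefficients: -2, -2, 1, 9, 1
Bring down -2.
  -2 * 8 = -16; -16 - 2 = -18
  -18 * 8 = -144; -144 + 1 = -143
  -143 * 8 = -1144; -1144 + 9 = -1135
  -1135 * 8 = -9080; -9080 + 1 = -9079
Quotient: -2s^3 - 18s^2 - 143s - 1135, Remainder: -9079


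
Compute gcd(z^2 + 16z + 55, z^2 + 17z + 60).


Factor each:
  z^2 + 16z + 55 = (z + 5)(z + 11)
  z^2 + 17z + 60 = (z + 5)(z + 12)
Common monic factor: z + 5


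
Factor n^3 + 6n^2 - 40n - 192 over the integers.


Try integer roots (divisors of -192). n=6: p(6)=0.
Divide out (n - 6): quotient is n^2 + 12n + 32.
Factor the quadratic: (n + 4)(n + 8)
Result: (n - 6)(n + 4)(n + 8)


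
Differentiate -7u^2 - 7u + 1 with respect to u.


Apply the power rule term by term:
  d/du(-7u^2) = -14u
  d/du(-7u) = -7
  d/du(1) = 0
p'(u) = -14u - 7


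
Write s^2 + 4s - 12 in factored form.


Roots satisfy r1 + r2 = -b/a = -4 and r1*r2 = c/a = -12.
So r1 = 2, r2 = -6.
s^2 + 4s - 12 = (s - r1)(s - r2) = (s - 2)(s + 6)


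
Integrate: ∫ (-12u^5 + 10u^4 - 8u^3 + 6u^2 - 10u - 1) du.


Reverse power rule on each term:
  ∫ -12u^5 du = -2u^6
  ∫ 10u^4 du = 2u^5
  ∫ -8u^3 du = -2u^4
  ∫ 6u^2 du = 2u^3
  ∫ -10u du = -5u^2
  ∫ -1 du = -u
F(u) = -2u^6 + 2u^5 - 2u^4 + 2u^3 - 5u^2 - u + C


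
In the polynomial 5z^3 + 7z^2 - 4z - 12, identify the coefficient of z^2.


Read off the coefficient of z^2: 7


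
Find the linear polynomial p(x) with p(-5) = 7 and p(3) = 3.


p(x) = mx + b. Using p(-5)=7, p(3)=3:
m = (7 - 3)/(-5 - 3) = 4/-8 = -1/2
b = 7 - m*(-5) = 7 - 5/2 = 9/2
p(x) = -(1/2)x + (9/2)


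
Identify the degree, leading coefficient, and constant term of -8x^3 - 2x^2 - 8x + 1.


Highest power of x is 3, with coefficient -8. Constant term is 1.
Degree = 3, leading coefficient = -8, constant term = 1


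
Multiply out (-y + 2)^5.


Expand (-y + 2)^5 by repeated multiplication:
  (-y + 2)^2 = y^2 - 4y + 4
  (-y + 2)^3 = -y^3 + 6y^2 - 12y + 8
  (-y + 2)^4 = y^4 - 8y^3 + 24y^2 - 32y + 16
= -y^5 + 10y^4 - 40y^3 + 80y^2 - 80y + 32


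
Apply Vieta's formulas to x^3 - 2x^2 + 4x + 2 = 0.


Monic cubic x^3+bx^2+cx+d=0: sum=-b, pairwise sum=c, product=-d.
b=-2, c=4, d=2
r1+r2+r3 = 2
r1r2+r1r3+r2r3 = 4
r1r2r3 = -2


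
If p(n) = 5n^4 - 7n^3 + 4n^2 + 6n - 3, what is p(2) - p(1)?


p(2) = 49
p(1) = 5
p(2) - p(1) = 49 - 5 = 44


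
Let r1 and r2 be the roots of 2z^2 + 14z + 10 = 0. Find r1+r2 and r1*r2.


For az^2+bz+c=0: sum = -b/a, product = c/a.
a=2, b=14, c=10
Sum = -(14)/2 = -7
Product = (10)/2 = 5


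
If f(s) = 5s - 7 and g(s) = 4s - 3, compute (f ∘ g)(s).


Substitute g(s) into f:
f(g(s)) = 5*(4s - 3) + (-7)
Expand and combine: 20s - 22


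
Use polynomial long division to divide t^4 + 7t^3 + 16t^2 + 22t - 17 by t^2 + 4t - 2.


(t^4 + 7t^3 + 16t^2 + 22t - 17) / (t^2 + 4t - 2)
Step 1: t^2 * (t^2 + 4t - 2) = t^4 + 4t^3 - 2t^2; subtract.
Step 2: 3t * (t^2 + 4t - 2) = 3t^3 + 12t^2 - 6t; subtract.
Step 3: 6 * (t^2 + 4t - 2) = 6t^2 + 24t - 12; subtract.
Quotient: t^2 + 3t + 6, Remainder: 4t - 5


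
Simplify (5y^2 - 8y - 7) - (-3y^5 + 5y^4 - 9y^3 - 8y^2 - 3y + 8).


Distribute the minus sign:
  (5y^2 - 8y - 7)
- (-3y^5 + 5y^4 - 9y^3 - 8y^2 - 3y + 8)
Negate second polynomial: 3y^5 - 5y^4 + 9y^3 + 8y^2 + 3y - 8
Add: 3y^5 - 5y^4 + 9y^3 + 13y^2 - 5y - 15


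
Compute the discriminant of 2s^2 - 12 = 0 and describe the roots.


D = b^2 - 4ac = (0)^2 - 4(2)(-12) = 0 + 96 = 96
Since D > 0: two distinct irrational roots


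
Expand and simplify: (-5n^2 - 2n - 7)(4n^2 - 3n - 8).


Distribute each term of the first polynomial:
  (-5n^2)(4n^2 - 3n - 8) = -20n^4 + 15n^3 + 40n^2
  (-2n)(4n^2 - 3n - 8) = -8n^3 + 6n^2 + 16n
  (-7)(4n^2 - 3n - 8) = -28n^2 + 21n + 56
Sum: -20n^4 + 7n^3 + 18n^2 + 37n + 56


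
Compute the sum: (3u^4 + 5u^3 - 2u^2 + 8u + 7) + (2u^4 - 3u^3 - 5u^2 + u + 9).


Align terms by degree and add:
  3u^4 + 5u^3 - 2u^2 + 8u + 7
+ 2u^4 - 3u^3 - 5u^2 + u + 9
= 5u^4 + 2u^3 - 7u^2 + 9u + 16


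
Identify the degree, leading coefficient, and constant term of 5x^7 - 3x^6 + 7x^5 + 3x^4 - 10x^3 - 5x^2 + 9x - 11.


Highest power of x is 7, with coefficient 5. Constant term is -11.
Degree = 7, leading coefficient = 5, constant term = -11


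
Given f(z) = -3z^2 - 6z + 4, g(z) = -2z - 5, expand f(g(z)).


Substitute g(z) into f:
f(g(z)) = -3*(-2z - 5)^2 + (-6)*(-2z - 5) + 4
(-2z - 5)^2 = 4z^2 + 20z + 25
Expand and combine: -12z^2 - 48z - 41


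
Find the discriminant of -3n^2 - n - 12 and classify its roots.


D = b^2 - 4ac = (-1)^2 - 4(-3)(-12) = 1 - 144 = -143
Since D < 0: two complex conjugate roots (no real roots)


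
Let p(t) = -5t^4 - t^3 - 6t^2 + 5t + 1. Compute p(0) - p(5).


p(0) = 1
p(5) = -3374
p(0) - p(5) = 1 + 3374 = 3375


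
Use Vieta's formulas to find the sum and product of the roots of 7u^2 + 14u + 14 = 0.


For au^2+bu+c=0: sum = -b/a, product = c/a.
a=7, b=14, c=14
Sum = -(14)/7 = -2
Product = (14)/7 = 2


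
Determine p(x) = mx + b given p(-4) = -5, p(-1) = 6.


p(x) = mx + b. Using p(-4)=-5, p(-1)=6:
m = (-5 - 6)/(-4 + 1) = -11/-3 = 11/3
b = -5 - m*(-4) = -5 + 44/3 = 29/3
p(x) = (11/3)x + (29/3)


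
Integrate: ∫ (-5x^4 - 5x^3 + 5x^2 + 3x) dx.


Reverse power rule on each term:
  ∫ -5x^4 dx = -x^5
  ∫ -5x^3 dx = -(5/4)x^4
  ∫ 5x^2 dx = (5/3)x^3
  ∫ 3x dx = (3/2)x^2
F(x) = -x^5 - (5/4)x^4 + (5/3)x^3 + (3/2)x^2 + C


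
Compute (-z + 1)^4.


Expand (-z + 1)^4 by repeated multiplication:
  (-z + 1)^2 = z^2 - 2z + 1
  (-z + 1)^3 = -z^3 + 3z^2 - 3z + 1
= z^4 - 4z^3 + 6z^2 - 4z + 1


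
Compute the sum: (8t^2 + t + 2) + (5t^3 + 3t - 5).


Align terms by degree and add:
  8t^2 + t + 2
+ 5t^3 + 3t - 5
= 5t^3 + 8t^2 + 4t - 3


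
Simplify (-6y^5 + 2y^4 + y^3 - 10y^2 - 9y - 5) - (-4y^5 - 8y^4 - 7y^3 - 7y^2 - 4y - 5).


Distribute the minus sign:
  (-6y^5 + 2y^4 + y^3 - 10y^2 - 9y - 5)
- (-4y^5 - 8y^4 - 7y^3 - 7y^2 - 4y - 5)
Negate second polynomial: 4y^5 + 8y^4 + 7y^3 + 7y^2 + 4y + 5
Add: -2y^5 + 10y^4 + 8y^3 - 3y^2 - 5y


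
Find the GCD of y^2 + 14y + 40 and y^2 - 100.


Factor each:
  y^2 + 14y + 40 = (y + 10)(y + 4)
  y^2 - 100 = (y + 10)(y - 10)
Common monic factor: y + 10
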